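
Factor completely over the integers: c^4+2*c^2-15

Substitute u = c^2 to get a quadratic in u, then factor.
c^2-3 is irreducible over ℤ (3 is not a perfect square).
c^2+5 is irreducible over ℤ (always positive, so no real roots).

(c^2+5)*(c^2-3)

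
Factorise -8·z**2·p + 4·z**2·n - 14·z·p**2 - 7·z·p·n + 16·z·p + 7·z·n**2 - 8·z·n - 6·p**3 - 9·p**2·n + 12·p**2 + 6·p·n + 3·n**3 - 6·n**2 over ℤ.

Group: 4·z·(-2·z·p + z·n - 2·p**2 - p·n + 4·p + n**2 - 2·n) + (3·p + 3·n)·(-2·z·p + z·n - 2·p**2 - p·n + 4·p + n**2 - 2·n); both groups contain (-2·z·p + z·n - 2·p**2 - p·n + 4·p + n**2 - 2·n), so (4·z + 3·p + 3·n) is a factor with cofactor -2·z·p + z·n - 2·p**2 - p·n + 4·p + n**2 - 2·n.
The cofactor groups again: -2·z·p + z·n - 2·p**2 - p·n + 4·p + n**2 - 2·n = -2·p·(z + p + n - 2) + n·(z + p + n - 2); both groups contain (z + p + n - 2), giving -(2·p - n)·(z + p + n - 2).

-(2·p - n)·(4·z + 3·p + 3·n)·(z + p + n - 2)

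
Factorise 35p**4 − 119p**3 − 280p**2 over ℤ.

7p**2(5p + 8)(p − 5)

Pull out the common factor 7p**2, then factor the remaining trinomial.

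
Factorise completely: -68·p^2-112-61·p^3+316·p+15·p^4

(3·p+7)·(5·p-2)·(p-2)·(p-4)

Testing divisors of the constant over divisors of the leading coefficient, p = 2/5 is a root, so (5·p-2) divides it; the quotient is 3·p^3-11·p^2-18·p+56.
Then p = 2 is a root, so (p-2) is a factor; dividing leaves 3·p^2-5·p-28.
The remaining quadratic factors as (p-4)(3·p+7).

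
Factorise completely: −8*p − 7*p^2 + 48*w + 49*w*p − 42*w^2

Group: −6*w*(7*w − 7*p − 8) + p*(7*w − 7*p − 8); both groups contain (7*w − 7*p − 8).

−(7*w − 7*p − 8)*(6*w − p)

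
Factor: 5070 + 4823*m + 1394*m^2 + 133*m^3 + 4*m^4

Among the possible rational roots, m = -13 is a root, so (m + 13) divides it; the quotient is 4*m^3 + 81*m^2 + 341*m + 390.
Then m = -15 is a root, giving the factor (m + 15) and quotient 4*m^2 + 21*m + 26.
The remaining quadratic factors as (m + 2)(4*m + 13).

(4*m + 13)*(m + 13)*(m + 15)*(m + 2)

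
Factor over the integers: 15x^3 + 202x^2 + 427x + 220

Trying the rational-root candidates, x = −11 is a root, so (x + 11) is a factor; dividing leaves 15x^2 + 37x + 20.
The remaining quadratic factors as (5x + 4)(3x + 5).

(3x + 5)(5x + 4)(x + 11)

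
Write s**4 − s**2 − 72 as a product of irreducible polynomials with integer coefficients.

(s + 3)·(s − 3)·(s**2 + 8)

Substitute u = s**2 to get a quadratic in u, then factor.
s**2 − 9 is a difference of squares.
s**2 + 8 is irreducible over ℤ (always positive, so no real roots).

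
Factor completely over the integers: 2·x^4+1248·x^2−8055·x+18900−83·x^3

(2·x−15)·(x−12)·(x−15)·(x−7)

Among the possible rational roots, x = 15/2 is a root, giving the factor (2·x−15) and quotient x^3−34·x^2+369·x−1260.
Continuing, x = 7 is a root, giving the factor (x−7) and quotient x^2−27·x+180.
The remaining quadratic factors as (x−15)(x−12).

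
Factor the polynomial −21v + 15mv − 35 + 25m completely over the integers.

(3v + 5)(5m − 7)

Group as (15mv + 25m) + (−21v − 35) = 5m(3v + 5) − 7(3v + 5).
Both groups share the factor (3v + 5).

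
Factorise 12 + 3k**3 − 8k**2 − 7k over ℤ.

(3k + 4)(k − 1)(k − 3)

Testing divisors of the constant over divisors of the leading coefficient, k = 1 is a root, so (k − 1) is a factor; dividing leaves 3k**2 − 5k − 12.
The remaining quadratic factors as (k − 3)(3k + 4).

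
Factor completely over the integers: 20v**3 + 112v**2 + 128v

Pull out the common factor 4v, then factor the remaining trinomial.

4v(5v + 8)(v + 4)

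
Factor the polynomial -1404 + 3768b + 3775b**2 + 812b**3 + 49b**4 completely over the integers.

Among the possible rational roots, b = -6 is a root, so (b + 6) is a factor; dividing leaves 49b**3 + 518b**2 + 667b - 234.
Continuing, b = -13/7 is a root, so (7b + 13) divides it; the quotient is 7b**2 + 61b - 18.
The remaining quadratic factors as (7b - 2)(b + 9).

(7b + 13)(7b - 2)(b + 6)(b + 9)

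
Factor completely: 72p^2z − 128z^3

8z(3p + 4z)(3p − 4z)

Every term has a factor of 8z. Then 9p^2 − 16z^2 = (3p)² − (4z)².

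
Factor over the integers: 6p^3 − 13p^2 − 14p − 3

(2p + 1)(3p + 1)(p − 3)

Testing divisors of the constant over divisors of the leading coefficient, p = −1/3 is a root, so (3p + 1) is a factor; dividing leaves 2p^2 − 5p − 3.
The remaining quadratic factors as (2p + 1)(p − 3).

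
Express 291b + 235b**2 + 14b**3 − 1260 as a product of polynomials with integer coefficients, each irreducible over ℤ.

By the rational root theorem, b = 12/7 is a root, so (7b − 12) divides it; the quotient is 2b**2 + 37b + 105.
The remaining quadratic factors as (b + 15)(2b + 7).

(2b + 7)(7b − 12)(b + 15)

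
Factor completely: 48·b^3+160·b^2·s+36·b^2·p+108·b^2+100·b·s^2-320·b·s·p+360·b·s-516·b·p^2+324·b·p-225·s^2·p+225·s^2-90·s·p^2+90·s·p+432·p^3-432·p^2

Group: 2·b·(24·b^2+20·b·s-78·b·p+54·b-45·s·p+45·s+54·p^2-54·p) + (5·s+8·p)·(24·b^2+20·b·s-78·b·p+54·b-45·s·p+45·s+54·p^2-54·p); both groups contain (24·b^2+20·b·s-78·b·p+54·b-45·s·p+45·s+54·p^2-54·p), so (2·b+5·s+8·p) is a factor with cofactor 24·b^2+20·b·s-78·b·p+54·b-45·s·p+45·s+54·p^2-54·p.
The cofactor groups again: 24·b^2+20·b·s-78·b·p+54·b-45·s·p+45·s+54·p^2-54·p = 6·b·(4·b-9·p+9) + (5·s-6·p)·(4·b-9·p+9); both groups contain (4·b-9·p+9), giving (6·b+5·s-6·p)·(4·b-9·p+9).

(2·b+5·s+8·p)·(4·b-9·p+9)·(6·b+5·s-6·p)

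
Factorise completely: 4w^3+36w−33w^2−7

(4w−1)(w−1)(w−7)

Testing divisors of the constant over divisors of the leading coefficient, w = 1 is a root, giving the factor (w−1) and quotient 4w^2−29w+7.
The remaining quadratic factors as (4w−1)(w−7).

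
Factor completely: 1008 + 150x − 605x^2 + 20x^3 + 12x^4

(2x − 3)(6x + 7)(x + 8)(x − 6)

Testing divisors of the constant over divisors of the leading coefficient, x = −8 is a root, giving the factor (x + 8) and quotient 12x^3 − 76x^2 + 3x + 126.
Next, x = 6 is a root, so (x − 6) divides it; the quotient is 12x^2 − 4x − 21.
The remaining quadratic factors as (6x + 7)(2x − 3).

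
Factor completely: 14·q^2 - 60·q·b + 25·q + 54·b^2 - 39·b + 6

Group: 7·q·(2·q - 6·b + 3) + (-9·b + 2)·(2·q - 6·b + 3); both groups contain (2·q - 6·b + 3).

(2·q - 6·b + 3)·(7·q - 9·b + 2)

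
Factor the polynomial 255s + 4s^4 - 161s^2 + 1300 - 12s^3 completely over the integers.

Trying the rational-root candidates, s = 4 is a root, giving the factor (s - 4) and quotient 4s^3 + 4s^2 - 145s - 325.
Next, s = 13/2 is a root, so (2s - 13) divides it; the quotient is 2s^2 + 15s + 25.
The remaining quadratic factors as (2s + 5)(s + 5).

(2s + 5)(2s - 13)(s + 5)(s - 4)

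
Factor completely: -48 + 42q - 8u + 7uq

(7q - 8)(u + 6)

Group as (7uq - 8u) + (42q - 48) = u(7q - 8) + 6(7q - 8).
Both groups share the factor (7q - 8).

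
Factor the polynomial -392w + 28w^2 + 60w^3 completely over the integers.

4w(3w - 7)(5w + 14)

Pull out the common factor 4w, then factor the remaining trinomial.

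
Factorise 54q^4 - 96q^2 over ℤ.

Factor out 6q^2, leaving 9q^2 - 16, which is a difference of two squares.

6q^2(3q + 4)(3q - 4)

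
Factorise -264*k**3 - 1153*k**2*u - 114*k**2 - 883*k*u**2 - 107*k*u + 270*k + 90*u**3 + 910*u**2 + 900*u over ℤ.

Group: 11*k*(-24*k**2 - 107*k*u - 30*k - 90*u**2 - 100*u) + (-u - 9)*(-24*k**2 - 107*k*u - 30*k - 90*u**2 - 100*u); both groups contain (-24*k**2 - 107*k*u - 30*k - 90*u**2 - 100*u), so (11*k - u - 9) is a factor with cofactor -24*k**2 - 107*k*u - 30*k - 90*u**2 - 100*u.
The cofactor groups again: -24*k**2 - 107*k*u - 30*k - 90*u**2 - 100*u = -3*k*(8*k + 9*u + 10) - 10*u*(8*k + 9*u + 10); both groups contain (8*k + 9*u + 10), giving -(3*k + 10*u)*(8*k + 9*u + 10).

-(11*k - u - 9)*(3*k + 10*u)*(8*k + 9*u + 10)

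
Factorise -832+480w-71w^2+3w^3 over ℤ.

(3w-8)(w-13)(w-8)

Testing divisors of the constant over divisors of the leading coefficient, w = 8 is a root, so (w-8) is a factor; dividing leaves 3w^2-47w+104.
The remaining quadratic factors as (3w-8)(w-13).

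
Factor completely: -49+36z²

(6z+7)(6z-7)

Need a pair with product 36·(-49) = -1764 and sum 0: that's -42 and 42.
Split the middle term: 36z²-42z + 42z-49 = 6z(6z-7) + 7(6z-7).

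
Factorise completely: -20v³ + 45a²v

Pull out the common factor 5v; 9a² - 4v² is a difference of squares.

5v(3a + 2v)(3a - 2v)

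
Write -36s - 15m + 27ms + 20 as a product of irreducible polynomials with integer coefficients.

(3m - 4)(9s - 5)

Group as (27ms - 15m) + (-36s + 20) = 3m(9s - 5) - 4(9s - 5).
Both groups share the factor (9s - 5).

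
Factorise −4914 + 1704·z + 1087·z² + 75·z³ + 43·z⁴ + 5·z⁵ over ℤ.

(5·z − 7)·(z + 3)·(z + 9)·(z² − 2·z + 26)

Trying the rational-root candidates, z = −9 is a root, so (z + 9) divides it; the quotient is 5·z⁴ − 2·z³ + 93·z² + 250·z − 546.
Next, z = −3 is a root, so (z + 3) is a factor; dividing leaves 5·z³ − 17·z² + 144·z − 182.
Then z = 7/5 is a root, so (5·z − 7) divides it; the quotient is z² − 2·z + 26.
The quadratic z² − 2·z + 26 has discriminant −100 < 0 and is irreducible over ℤ.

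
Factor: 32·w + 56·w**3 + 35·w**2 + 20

(8·w + 5)·(7·w**2 + 4)

Group as (56·w**3 + 32·w) + (35·w**2 + 20) = 8·w·(7·w**2 + 4) + 5·(7·w**2 + 4).
Both groups share the factor (7·w**2 + 4).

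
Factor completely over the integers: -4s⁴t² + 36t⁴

Pull out the common factor 4t², leaving -s⁴ + 9t².
Recognize a difference of squares with the parts 3t and s².

-4t²(s² + 3t)(s² - 3t)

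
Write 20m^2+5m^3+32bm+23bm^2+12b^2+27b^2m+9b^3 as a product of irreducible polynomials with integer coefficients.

Group: 3b(3b^2+4bm+4b+m^2+4m) + 5m(3b^2+4bm+4b+m^2+4m); both groups contain (3b^2+4bm+4b+m^2+4m), so (3b+5m) is a factor with cofactor 3b^2+4bm+4b+m^2+4m.
The cofactor groups again: 3b^2+4bm+4b+m^2+4m = 3b(b+m) + (m+4)(b+m); both groups contain (b+m), giving (3b+m+4)(b+m).

(3b+5m)(3b+m+4)(b+m)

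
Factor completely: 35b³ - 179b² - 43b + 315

Among the possible rational roots, b = 5 is a root, so (b - 5) divides it; the quotient is 35b² - 4b - 63.
The remaining quadratic factors as (5b - 7)(7b + 9).

(5b - 7)(7b + 9)(b - 5)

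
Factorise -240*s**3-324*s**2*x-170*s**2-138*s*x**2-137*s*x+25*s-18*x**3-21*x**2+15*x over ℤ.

Group: 5*s*(-48*s**2-36*s*x-34*s-6*x**2-7*x+5) + 3*x*(-48*s**2-36*s*x-34*s-6*x**2-7*x+5); both groups contain (-48*s**2-36*s*x-34*s-6*x**2-7*x+5), so (5*s+3*x) is a factor with cofactor -48*s**2-36*s*x-34*s-6*x**2-7*x+5.
The cofactor groups again: -48*s**2-36*s*x-34*s-6*x**2-7*x+5 = -8*s*(6*s+3*x+5) + (-2*x+1)*(6*s+3*x+5); both groups contain (6*s+3*x+5), giving -(8*s+2*x-1)*(6*s+3*x+5).

-(5*s+3*x)*(6*s+3*x+5)*(8*s+2*x-1)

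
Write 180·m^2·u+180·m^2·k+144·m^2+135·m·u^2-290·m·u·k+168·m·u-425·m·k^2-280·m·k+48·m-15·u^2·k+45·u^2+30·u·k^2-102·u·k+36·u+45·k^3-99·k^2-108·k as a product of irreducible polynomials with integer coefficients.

Group: 9·m·(20·m·u+20·m·k+16·m+15·u^2-30·u·k+12·u-45·k^2-36·k) + (-k+3)·(20·m·u+20·m·k+16·m+15·u^2-30·u·k+12·u-45·k^2-36·k); both groups contain (20·m·u+20·m·k+16·m+15·u^2-30·u·k+12·u-45·k^2-36·k), so (9·m-k+3) is a factor with cofactor 20·m·u+20·m·k+16·m+15·u^2-30·u·k+12·u-45·k^2-36·k.
The cofactor groups again: 20·m·u+20·m·k+16·m+15·u^2-30·u·k+12·u-45·k^2-36·k = 4·m·(5·u+5·k+4) + (3·u-9·k)·(5·u+5·k+4); both groups contain (5·u+5·k+4), giving (4·m+3·u-9·k)·(5·u+5·k+4).

(4·m+3·u-9·k)·(9·m-k+3)·(5·u+5·k+4)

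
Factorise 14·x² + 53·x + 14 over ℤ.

Need a pair with product 14·14 = 196 and sum 53: that's 49 and 4.
Split the middle term: 14·x² + 49·x + 4·x + 14 = 7·x·(2·x + 7) + 2·(2·x + 7).

(2·x + 7)·(7·x + 2)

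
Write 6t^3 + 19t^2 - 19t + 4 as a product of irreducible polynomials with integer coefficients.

(2t - 1)(3t - 1)(t + 4)

Testing divisors of the constant over divisors of the leading coefficient, t = -4 is a root, giving the factor (t + 4) and quotient 6t^2 - 5t + 1.
The remaining quadratic factors as (2t - 1)(3t - 1).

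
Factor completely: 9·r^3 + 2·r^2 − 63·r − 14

Group as (9·r^3 − 63·r) + (2·r^2 − 14) = 9·r·(r^2 − 7) + 2·(r^2 − 7).
Both groups share the factor (r^2 − 7).

(9·r + 2)·(r^2 − 7)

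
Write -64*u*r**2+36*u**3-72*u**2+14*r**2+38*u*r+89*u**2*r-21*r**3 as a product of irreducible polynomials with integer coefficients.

Group: 4*u*(9*u**2+20*u*r-18*u-21*r**2+14*r) + r*(9*u**2+20*u*r-18*u-21*r**2+14*r); both groups contain (9*u**2+20*u*r-18*u-21*r**2+14*r), so (4*u+r) is a factor with cofactor 9*u**2+20*u*r-18*u-21*r**2+14*r.
The cofactor groups again: 9*u**2+20*u*r-18*u-21*r**2+14*r = u*(9*u-7*r) + (3*r-2)*(9*u-7*r); both groups contain (9*u-7*r), giving (u+3*r-2)*(9*u-7*r).

(9*u-7*r)*(u+3*r-2)*(4*u+r)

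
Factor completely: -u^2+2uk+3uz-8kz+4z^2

-(u-2k+z)(u-4z)

Group: -u(u-4z) + (2k-z)(u-4z); both groups contain (u-4z).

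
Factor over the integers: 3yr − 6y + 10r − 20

(3y + 10)(r − 2)

Group as (3yr − 6y) + (10r − 20) = 3y(r − 2) + 10(r − 2).
Both groups share the factor (r − 2).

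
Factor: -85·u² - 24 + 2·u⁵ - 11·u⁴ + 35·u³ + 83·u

By the rational root theorem, u = 3 is a root, giving the factor (u - 3) and quotient 2·u⁴ - 5·u³ + 20·u² - 25·u + 8.
Continuing, u = 1 is a root, so (u - 1) is a factor; dividing leaves 2·u³ - 3·u² + 17·u - 8.
Continuing, u = 1/2 is a root, so (2·u - 1) divides it; the quotient is u² - u + 8.
The quadratic u² - u + 8 has discriminant -31 < 0 and is irreducible over ℤ.

(2·u - 1)·(u - 1)·(u - 3)·(u² - u + 8)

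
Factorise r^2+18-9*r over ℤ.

Two integers with product 18 and sum -9 are -6 and -3.

(r-3)*(r-6)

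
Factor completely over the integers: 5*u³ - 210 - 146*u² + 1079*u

(5*u - 1)*(u - 14)*(u - 15)

Testing divisors of the constant over divisors of the leading coefficient, u = 1/5 is a root, giving the factor (5*u - 1) and quotient u² - 29*u + 210.
The remaining quadratic factors as (u - 14)(u - 15).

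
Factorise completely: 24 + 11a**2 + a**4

(a**2 + 3)(a**2 + 8)

Substitute u = a**2 to get a quadratic in u, then factor.
a**2 + 8 is irreducible over ℤ (always positive, so no real roots).
a**2 + 3 is irreducible over ℤ (always positive, so no real roots).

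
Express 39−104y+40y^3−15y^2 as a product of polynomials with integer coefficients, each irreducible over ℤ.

(8y−3)(5y^2−13)

Group as (40y^3−104y) + (−15y^2+39) = 8y(5y^2−13) − 3(5y^2−13).
Both groups share the factor (5y^2−13).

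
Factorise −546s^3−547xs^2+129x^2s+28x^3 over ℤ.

(4x−13s)(7x+6s)(x+7s)

Group: 4x(7x^2+55xs+42s^2) − 13s(7x^2+55xs+42s^2); both groups contain (7x^2+55xs+42s^2), so (4x−13s) is a factor with cofactor 7x^2+55xs+42s^2.
The cofactor groups again: 7x^2+55xs+42s^2 = x(7x+6s) + 7s(7x+6s); both groups contain (7x+6s), giving (x+7s)(7x+6s).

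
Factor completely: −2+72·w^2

Every term has a factor of 2. Then 36·w^2−1 = (6·w)² − (1)².

2·(6·w+1)·(6·w−1)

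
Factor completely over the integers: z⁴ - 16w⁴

(z)⁴ − (2w)⁴ = ((z)² − (2w)²)((z)² + (2w)²); the first factor splits again, the second (z² + 4w²) is irreducible.

(z - 2w)(z + 2w)(z² + 4w²)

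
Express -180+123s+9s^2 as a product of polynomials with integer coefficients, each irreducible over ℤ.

3(3s-4)(s+15)

Pull out the common factor 3, then factor the remaining trinomial.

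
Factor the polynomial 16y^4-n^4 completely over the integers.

(2y-n)(2y+n)(4y^2+n^2)

(2y)⁴ − (n)⁴ = ((2y)² − (n)²)((2y)² + (n)²); the first factor splits again, the second (4y^2+n^2) is irreducible.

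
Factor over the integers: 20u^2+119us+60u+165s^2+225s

Group: 5u(4u+15s) + (11s+15)(4u+15s); both groups contain (4u+15s).

(5u+11s+15)(4u+15s)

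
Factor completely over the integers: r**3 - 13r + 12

By the rational root theorem, r = -4 is a root, so (r + 4) divides it; the quotient is r**2 - 4r + 3.
The remaining quadratic factors as (r - 1)(r - 3).

(r + 4)(r - 1)(r - 3)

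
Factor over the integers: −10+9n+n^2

Two integers with product −10 and sum 9 are −1 and 10.

(n+10)(n−1)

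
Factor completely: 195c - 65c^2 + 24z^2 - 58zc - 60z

Group: 6z(4z - 13c) + (5c - 15)(4z - 13c); both groups contain (4z - 13c).

(4z - 13c)(6z + 5c - 15)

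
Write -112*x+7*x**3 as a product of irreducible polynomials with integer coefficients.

Factor out 7*x, leaving x**2-16, which is a difference of two squares.

7*x*(x+4)*(x-4)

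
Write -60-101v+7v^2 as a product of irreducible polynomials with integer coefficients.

(7v+4)(v-15)

Need a pair with product 7·(-60) = -420 and sum -101: that's -105 and 4.
Split the middle term: 7v^2-105v + 4v-60 = 7v(v-15) + 4(v-15).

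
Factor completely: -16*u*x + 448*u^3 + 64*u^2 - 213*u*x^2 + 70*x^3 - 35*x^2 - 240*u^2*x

Group: 8*u*(56*u^2 + 19*u*x + 8*u - 10*x^2 + 5*x) - 7*x*(56*u^2 + 19*u*x + 8*u - 10*x^2 + 5*x); both groups contain (56*u^2 + 19*u*x + 8*u - 10*x^2 + 5*x), so (8*u - 7*x) is a factor with cofactor 56*u^2 + 19*u*x + 8*u - 10*x^2 + 5*x.
The cofactor groups again: 56*u^2 + 19*u*x + 8*u - 10*x^2 + 5*x = 8*u*(7*u - 2*x + 1) + 5*x*(7*u - 2*x + 1); both groups contain (7*u - 2*x + 1), giving (8*u + 5*x)*(7*u - 2*x + 1).

(7*u - 2*x + 1)*(8*u + 5*x)*(8*u - 7*x)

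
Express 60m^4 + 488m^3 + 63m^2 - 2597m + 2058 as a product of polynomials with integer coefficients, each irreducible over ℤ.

(2m + 7)(5m - 6)(6m - 7)(m + 7)

By the rational root theorem, m = 6/5 is a root, so (5m - 6) divides it; the quotient is 12m^3 + 112m^2 + 147m - 343.
Continuing, m = 7/6 is a root, so (6m - 7) is a factor; dividing leaves 2m^2 + 21m + 49.
The remaining quadratic factors as (m + 7)(2m + 7).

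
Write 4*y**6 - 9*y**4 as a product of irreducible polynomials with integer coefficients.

y**4*(2*y + 3)*(2*y - 3)

Every term has a factor of y**4; factoring it out leaves 4*y**2 - 9.
Recognize a difference of squares with the parts 2*y and 3.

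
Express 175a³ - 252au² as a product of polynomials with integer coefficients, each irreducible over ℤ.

Pull out the common factor 7a; 25a² - 36u² is a difference of squares.

7a(5a + 6u)(5a - 6u)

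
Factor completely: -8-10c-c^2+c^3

(c+1)(c+2)(c-4)

By the rational root theorem, c = 4 is a root, so (c-4) divides it; the quotient is c^2+3c+2.
The remaining quadratic factors as (c+1)(c+2).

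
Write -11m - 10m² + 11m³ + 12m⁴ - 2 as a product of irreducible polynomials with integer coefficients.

By the rational root theorem, m = -2/3 is a root, so (3m + 2) is a factor; dividing leaves 4m³ + m² - 4m - 1.
Then m = -1/4 is a root, giving the factor (4m + 1) and quotient m² - 1.
The remaining quadratic factors as (m + 1)(m - 1).

(3m + 2)(4m + 1)(m + 1)(m - 1)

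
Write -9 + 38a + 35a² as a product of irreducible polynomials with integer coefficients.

Need a pair with product 35·(-9) = -315 and sum 38: that's -7 and 45.
Split the middle term: 35a² - 7a + 45a - 9 = 7a(5a - 1) + 9(5a - 1).

(5a - 1)(7a + 9)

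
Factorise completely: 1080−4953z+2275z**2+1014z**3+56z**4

Trying the rational-root candidates, z = −15 is a root, giving the factor (z+15) and quotient 56z**3+174z**2−335z+72.
Then z = 1/4 is a root, so (4z−1) divides it; the quotient is 14z**2+47z−72.
The remaining quadratic factors as (7z−8)(2z+9).

(2z+9)(4z−1)(7z−8)(z+15)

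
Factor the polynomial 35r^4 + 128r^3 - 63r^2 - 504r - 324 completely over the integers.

Trying the rational-root candidates, r = 2 is a root, so (r - 2) is a factor; dividing leaves 35r^3 + 198r^2 + 333r + 162.
Then r = -3 is a root, so (r + 3) is a factor; dividing leaves 35r^2 + 93r + 54.
The remaining quadratic factors as (7r + 6)(5r + 9).

(5r + 9)(7r + 6)(r + 3)(r - 2)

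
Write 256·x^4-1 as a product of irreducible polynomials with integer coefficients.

(4·x+1)·(4·x-1)·(16·x^2+1)

Write as (16·x^2)² − (1)², then factor 16·x^2-1 once more.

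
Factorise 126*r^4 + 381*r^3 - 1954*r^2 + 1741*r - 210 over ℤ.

Trying the rational-root candidates, r = 5/3 is a root, so (3*r - 5) divides it; the quotient is 42*r^3 + 197*r^2 - 323*r + 42.
Next, r = 1/7 is a root, so (7*r - 1) is a factor; dividing leaves 6*r^2 + 29*r - 42.
The remaining quadratic factors as (r + 6)(6*r - 7).

(3*r - 5)*(6*r - 7)*(7*r - 1)*(r + 6)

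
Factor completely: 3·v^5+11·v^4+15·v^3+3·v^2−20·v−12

(3·v+2)·(v+2)·(v−1)·(v^2+2·v+3)

Trying the rational-root candidates, v = −2/3 is a root, giving the factor (3·v+2) and quotient v^4+3·v^3+3·v^2−v−6.
Next, v = 1 is a root, giving the factor (v−1) and quotient v^3+4·v^2+7·v+6.
Next, v = −2 is a root, giving the factor (v+2) and quotient v^2+2·v+3.
The quadratic v^2+2·v+3 has discriminant −8 < 0 and is irreducible over ℤ.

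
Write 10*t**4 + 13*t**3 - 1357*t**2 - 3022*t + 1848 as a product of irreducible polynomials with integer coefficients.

Trying the rational-root candidates, t = 1/2 is a root, giving the factor (2*t - 1) and quotient 5*t**3 + 9*t**2 - 674*t - 1848.
Next, t = -14/5 is a root, giving the factor (5*t + 14) and quotient t**2 - t - 132.
The remaining quadratic factors as (t + 11)(t - 12).

(2*t - 1)*(5*t + 14)*(t + 11)*(t - 12)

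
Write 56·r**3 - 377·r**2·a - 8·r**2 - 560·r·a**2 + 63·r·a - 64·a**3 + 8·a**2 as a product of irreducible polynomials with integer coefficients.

(r - 8·a)·(7·r + 8·a - 1)·(8·r + a)

Group: 7·r·(8·r**2 - 63·r·a - 8·a**2) + (8·a - 1)·(8·r**2 - 63·r·a - 8·a**2); both groups contain (8·r**2 - 63·r·a - 8·a**2), so (7·r + 8·a - 1) is a factor with cofactor 8·r**2 - 63·r·a - 8·a**2.
The cofactor groups again: 8·r**2 - 63·r·a - 8·a**2 = r·(8·r + a) - 8·a·(8·r + a); both groups contain (8·r + a), giving (r - 8·a)·(8·r + a).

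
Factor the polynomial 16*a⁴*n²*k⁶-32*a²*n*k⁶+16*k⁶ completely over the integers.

16*k⁶*(a²*n-1)²

Pull out the common factor 16*k⁶, leaving a⁴*n²-2*a²*n+1.
Recognize a perfect-square trinomial with the parts a²*n and 1.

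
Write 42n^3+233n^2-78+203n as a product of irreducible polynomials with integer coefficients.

(2n+3)(3n+13)(7n-2)

By the rational root theorem, n = -3/2 is a root, giving the factor (2n+3) and quotient 21n^2+85n-26.
The remaining quadratic factors as (3n+13)(7n-2).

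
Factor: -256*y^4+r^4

(r+4*y)*(r-4*y)*(r^2+16*y^2)

(r)⁴ − (4*y)⁴ = ((r)² − (4*y)²)((r)² + (4*y)²); the first factor splits again, the second (r^2+16*y^2) is irreducible.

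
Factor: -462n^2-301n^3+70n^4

Pull out the common factor 7n^2, then factor the remaining trinomial.

7n^2(2n-11)(5n+6)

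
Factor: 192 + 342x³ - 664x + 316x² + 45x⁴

(3x + 8)(3x - 2)(5x - 2)(x + 6)

Trying the rational-root candidates, x = 2/3 is a root, giving the factor (3x - 2) and quotient 15x³ + 124x² + 188x - 96.
Continuing, x = -8/3 is a root, so (3x + 8) is a factor; dividing leaves 5x² + 28x - 12.
The remaining quadratic factors as (x + 6)(5x - 2).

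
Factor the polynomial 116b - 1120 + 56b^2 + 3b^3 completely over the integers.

Testing divisors of the constant over divisors of the leading coefficient, b = -8 is a root, giving the factor (b + 8) and quotient 3b^2 + 32b - 140.
The remaining quadratic factors as (b + 14)(3b - 10).

(3b - 10)(b + 14)(b + 8)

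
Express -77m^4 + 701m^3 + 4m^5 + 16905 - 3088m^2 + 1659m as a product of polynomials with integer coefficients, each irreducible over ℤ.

Among the possible rational roots, m = -7/4 is a root, so (4m + 7) divides it; the quotient is m^4 - 21m^3 + 212m^2 - 1143m + 2415.
Next, m = 7 is a root, so (m - 7) divides it; the quotient is m^3 - 14m^2 + 114m - 345.
Then m = 5 is a root, giving the factor (m - 5) and quotient m^2 - 9m + 69.
The quadratic m^2 - 9m + 69 has discriminant -195 < 0 and is irreducible over ℤ.

(4m + 7)(m - 5)(m - 7)(m^2 - 9m + 69)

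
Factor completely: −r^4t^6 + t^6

Pull out the common factor t^6, leaving −r^4 + 1.
Recognize a difference of squares with the parts 1 and r^2.
−r^2 + 1 is again a difference of squares: (−r + 1)(r + 1).

−t^6(r + 1)(r − 1)(r^2 + 1)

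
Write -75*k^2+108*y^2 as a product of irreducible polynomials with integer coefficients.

Factor out 3, leaving 36*y^2-25*k^2, which is a difference of two squares.

3*(6*y-5*k)*(6*y+5*k)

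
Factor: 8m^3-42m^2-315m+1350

(2m-15)(4m-15)(m+6)

Among the possible rational roots, m = 15/2 is a root, giving the factor (2m-15) and quotient 4m^2+9m-90.
The remaining quadratic factors as (m+6)(4m-15).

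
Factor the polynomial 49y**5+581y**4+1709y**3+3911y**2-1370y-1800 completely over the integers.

Among the possible rational roots, y = 5/7 is a root, so (7y-5) divides it; the quotient is 7y**4+88y**3+307y**2+778y+360.
Next, y = -9 is a root, so (y+9) is a factor; dividing leaves 7y**3+25y**2+82y+40.
Then y = -4/7 is a root, giving the factor (7y+4) and quotient y**2+3y+10.
The quadratic y**2+3y+10 has discriminant -31 < 0 and is irreducible over ℤ.

(7y+4)(7y-5)(y+9)(y**2+3y+10)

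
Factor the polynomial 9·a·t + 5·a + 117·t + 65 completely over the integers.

Group as (9·a·t + 5·a) + (117·t + 65) = a·(9·t + 5) + 13·(9·t + 5).
Both groups share the factor (9·t + 5).

(9·t + 5)·(a + 13)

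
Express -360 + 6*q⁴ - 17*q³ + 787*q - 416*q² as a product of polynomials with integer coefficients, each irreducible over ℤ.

Testing divisors of the constant over divisors of the leading coefficient, q = 1 is a root, so (q - 1) divides it; the quotient is 6*q³ - 11*q² - 427*q + 360.
Then q = 5/6 is a root, so (6*q - 5) is a factor; dividing leaves q² - q - 72.
The remaining quadratic factors as (q - 9)(q + 8).

(6*q - 5)*(q + 8)*(q - 1)*(q - 9)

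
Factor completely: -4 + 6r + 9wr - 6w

(3r - 2)(3w + 2)

Group as (9wr - 6w) + (6r - 4) = 3w(3r - 2) + 2(3r - 2).
Both groups share the factor (3r - 2).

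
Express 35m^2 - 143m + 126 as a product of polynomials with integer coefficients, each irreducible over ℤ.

(5m - 14)(7m - 9)

Need a pair with product 35·126 = 4410 and sum -143: that's -98 and -45.
Split the middle term: 35m^2 - 98m - 45m + 126 = 7m(5m - 14) - 9(5m - 14).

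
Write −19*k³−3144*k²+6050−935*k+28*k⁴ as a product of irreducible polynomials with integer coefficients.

Testing divisors of the constant over divisors of the leading coefficient, k = 5/4 is a root, so (4*k−5) is a factor; dividing leaves 7*k³+4*k²−781*k−1210.
Then k = −10 is a root, so (k+10) divides it; the quotient is 7*k²−66*k−121.
The remaining quadratic factors as (7*k+11)(k−11).

(4*k−5)*(7*k+11)*(k+10)*(k−11)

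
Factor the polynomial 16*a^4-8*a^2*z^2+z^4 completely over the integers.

Recognize a perfect-square trinomial with the parts 4*a^2 and z^2.
4*a^2-z^2 is again a difference of squares: (2*a-z)*(2*a+z).

(2*a+z)^2*(2*a-z)^2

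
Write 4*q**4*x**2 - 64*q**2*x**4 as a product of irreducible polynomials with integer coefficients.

Pull out the common factor 4*q**2*x**2; q**2 - 16*x**2 is a difference of squares.

4*q**2*x**2*(q + 4*x)*(q - 4*x)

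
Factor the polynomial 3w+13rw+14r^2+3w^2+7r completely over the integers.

Group: 2r(7r+3w) + (w+1)(7r+3w); both groups contain (7r+3w).

(2r+w+1)(7r+3w)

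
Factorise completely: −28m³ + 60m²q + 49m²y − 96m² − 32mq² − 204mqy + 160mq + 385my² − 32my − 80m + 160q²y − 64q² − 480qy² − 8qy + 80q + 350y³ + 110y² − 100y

−(4m − 4q + 5y)(7m − 8q + 14y + 10)(m − 5y + 2)

Group: 4m(−7m² + 8mq + 21my − 24m − 40qy + 16q + 70y² + 22y − 20) + (−4q + 5y)(−7m² + 8mq + 21my − 24m − 40qy + 16q + 70y² + 22y − 20); both groups contain (−7m² + 8mq + 21my − 24m − 40qy + 16q + 70y² + 22y − 20), so (4m − 4q + 5y) is a factor with cofactor −7m² + 8mq + 21my − 24m − 40qy + 16q + 70y² + 22y − 20.
The cofactor groups again: −7m² + 8mq + 21my − 24m − 40qy + 16q + 70y² + 22y − 20 = −7m(m − 5y + 2) + (8q − 14y − 10)(m − 5y + 2); both groups contain (m − 5y + 2), giving −(7m − 8q + 14y + 10)(m − 5y + 2).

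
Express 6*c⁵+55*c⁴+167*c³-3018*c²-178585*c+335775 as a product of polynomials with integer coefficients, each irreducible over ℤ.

(6*c-11)*(c+15)*(c-11)*(c²+7*c+185)

Among the possible rational roots, c = -15 is a root, giving the factor (c+15) and quotient 6*c⁴-35*c³+692*c²-13398*c+22385.
Next, c = 11 is a root, giving the factor (c-11) and quotient 6*c³+31*c²+1033*c-2035.
Then c = 11/6 is a root, so (6*c-11) divides it; the quotient is c²+7*c+185.
The quadratic c²+7*c+185 has discriminant -691 < 0 and is irreducible over ℤ.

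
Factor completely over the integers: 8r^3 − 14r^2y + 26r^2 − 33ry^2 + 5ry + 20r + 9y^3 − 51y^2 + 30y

(2r + 3y)(4r − y + 5)(r − 3y + 2)

Group: 4r(2r^2 − 3ry + 4r − 9y^2 + 6y) + (−y + 5)(2r^2 − 3ry + 4r − 9y^2 + 6y); both groups contain (2r^2 − 3ry + 4r − 9y^2 + 6y), so (4r − y + 5) is a factor with cofactor 2r^2 − 3ry + 4r − 9y^2 + 6y.
The cofactor groups again: 2r^2 − 3ry + 4r − 9y^2 + 6y = 2r(r − 3y + 2) + 3y(r − 3y + 2); both groups contain (r − 3y + 2), giving (2r + 3y)(r − 3y + 2).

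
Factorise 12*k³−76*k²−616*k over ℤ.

4*k*(3*k+14)*(k−11)

Pull out the common factor 4*k, then factor the remaining trinomial.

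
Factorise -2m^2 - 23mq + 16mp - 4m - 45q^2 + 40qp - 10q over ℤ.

-(2m + 5q)(m + 9q - 8p + 2)

Group: -m(2m + 5q) + (-9q + 8p - 2)(2m + 5q); both groups contain (2m + 5q).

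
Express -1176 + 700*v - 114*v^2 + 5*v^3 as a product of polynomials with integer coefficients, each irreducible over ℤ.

(5*v - 14)*(v - 14)*(v - 6)

Among the possible rational roots, v = 6 is a root, so (v - 6) is a factor; dividing leaves 5*v^2 - 84*v + 196.
The remaining quadratic factors as (v - 14)(5*v - 14).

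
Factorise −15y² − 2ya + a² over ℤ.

Group: −3y(5y − a) − a(5y − a); both groups contain (5y − a).

−(5y − a)(3y + a)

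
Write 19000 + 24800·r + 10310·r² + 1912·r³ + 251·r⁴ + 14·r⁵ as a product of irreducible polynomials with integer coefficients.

(2·r + 5)·(7·r + 10)·(r + 10)·(r² + 4·r + 38)

Trying the rational-root candidates, r = −10 is a root, so (r + 10) divides it; the quotient is 14·r⁴ + 111·r³ + 802·r² + 2290·r + 1900.
Continuing, r = −5/2 is a root, so (2·r + 5) is a factor; dividing leaves 7·r³ + 38·r² + 306·r + 380.
Then r = −10/7 is a root, so (7·r + 10) divides it; the quotient is r² + 4·r + 38.
The quadratic r² + 4·r + 38 has discriminant −136 < 0 and is irreducible over ℤ.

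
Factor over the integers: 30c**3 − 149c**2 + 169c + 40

By the rational root theorem, c = −1/5 is a root, so (5c + 1) is a factor; dividing leaves 6c**2 − 31c + 40.
The remaining quadratic factors as (3c − 8)(2c − 5).

(2c − 5)(3c − 8)(5c + 1)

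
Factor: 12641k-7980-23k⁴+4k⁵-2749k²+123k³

Trying the rational-root candidates, k = 3/4 is a root, so (4k-3) divides it; the quotient is k⁴-5k³+27k²-667k+2660.
Next, k = 7 is a root, so (k-7) is a factor; dividing leaves k³+2k²+41k-380.
Next, k = 5 is a root, so (k-5) is a factor; dividing leaves k²+7k+76.
The quadratic k²+7k+76 has discriminant -255 < 0 and is irreducible over ℤ.

(4k-3)(k-5)(k-7)(k²+7k+76)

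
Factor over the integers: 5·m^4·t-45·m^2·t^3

5·m^2·t·(m+3·t)·(m-3·t)

Every term has a factor of 5·m^2·t. Then m^2-9·t^2 = (m)² − (3·t)².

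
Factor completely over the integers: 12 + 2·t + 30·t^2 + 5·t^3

(t + 6)·(5·t^2 + 2)

Group as (5·t^3 + 2·t) + (30·t^2 + 12) = t·(5·t^2 + 2) + 6·(5·t^2 + 2).
Both groups share the factor (5·t^2 + 2).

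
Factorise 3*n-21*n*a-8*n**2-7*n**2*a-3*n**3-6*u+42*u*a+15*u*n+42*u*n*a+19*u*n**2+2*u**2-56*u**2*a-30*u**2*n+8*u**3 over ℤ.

(u-3*n-7*a+1)*(2*u-n)*(4*u-n-3)

Group: 2*u*(4*u**2-13*u*n-28*u*a+u+3*n**2+7*n*a+8*n+21*a-3) - n*(4*u**2-13*u*n-28*u*a+u+3*n**2+7*n*a+8*n+21*a-3); both groups contain (4*u**2-13*u*n-28*u*a+u+3*n**2+7*n*a+8*n+21*a-3), so (2*u-n) is a factor with cofactor 4*u**2-13*u*n-28*u*a+u+3*n**2+7*n*a+8*n+21*a-3.
The cofactor groups again: 4*u**2-13*u*n-28*u*a+u+3*n**2+7*n*a+8*n+21*a-3 = 4*u*(u-3*n-7*a+1) + (-n-3)*(u-3*n-7*a+1); both groups contain (u-3*n-7*a+1), giving (4*u-n-3)*(u-3*n-7*a+1).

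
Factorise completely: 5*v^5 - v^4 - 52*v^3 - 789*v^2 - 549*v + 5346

Among the possible rational roots, v = -3 is a root, so (v + 3) divides it; the quotient is 5*v^4 - 16*v^3 - 4*v^2 - 777*v + 1782.
Continuing, v = 6 is a root, so (v - 6) divides it; the quotient is 5*v^3 + 14*v^2 + 80*v - 297.
Next, v = 11/5 is a root, so (5*v - 11) divides it; the quotient is v^2 + 5*v + 27.
The quadratic v^2 + 5*v + 27 has discriminant -83 < 0 and is irreducible over ℤ.

(5*v - 11)*(v + 3)*(v - 6)*(v^2 + 5*v + 27)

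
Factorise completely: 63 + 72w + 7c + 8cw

Group as (8cw + 7c) + (72w + 63) = c(8w + 7) + 9(8w + 7).
Both groups share the factor (8w + 7).

(8w + 7)(c + 9)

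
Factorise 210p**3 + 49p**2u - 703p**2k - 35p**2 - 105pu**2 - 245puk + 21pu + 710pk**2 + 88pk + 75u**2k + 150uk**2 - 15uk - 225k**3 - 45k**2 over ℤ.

(6p + 5u - 5k - 1)(7p - 5k)(5p - 3u - 9k)

Group: 7p(30p**2 + 7pu - 79pk - 5p - 15u**2 - 30uk + 3u + 45k**2 + 9k) - 5k(30p**2 + 7pu - 79pk - 5p - 15u**2 - 30uk + 3u + 45k**2 + 9k); both groups contain (30p**2 + 7pu - 79pk - 5p - 15u**2 - 30uk + 3u + 45k**2 + 9k), so (7p - 5k) is a factor with cofactor 30p**2 + 7pu - 79pk - 5p - 15u**2 - 30uk + 3u + 45k**2 + 9k.
The cofactor groups again: 30p**2 + 7pu - 79pk - 5p - 15u**2 - 30uk + 3u + 45k**2 + 9k = 5p(6p + 5u - 5k - 1) + (-3u - 9k)(6p + 5u - 5k - 1); both groups contain (6p + 5u - 5k - 1), giving (5p - 3u - 9k)(6p + 5u - 5k - 1).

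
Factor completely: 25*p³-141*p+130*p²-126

Testing divisors of the constant over divisors of the leading coefficient, p = 7/5 is a root, so (5*p-7) divides it; the quotient is 5*p²+33*p+18.
The remaining quadratic factors as (p+6)(5*p+3).

(5*p+3)*(5*p-7)*(p+6)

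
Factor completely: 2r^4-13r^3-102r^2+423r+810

(2r+3)(r+6)(r-5)(r-9)

By the rational root theorem, r = 9 is a root, so (r-9) is a factor; dividing leaves 2r^3+5r^2-57r-90.
Then r = 5 is a root, so (r-5) is a factor; dividing leaves 2r^2+15r+18.
The remaining quadratic factors as (2r+3)(r+6).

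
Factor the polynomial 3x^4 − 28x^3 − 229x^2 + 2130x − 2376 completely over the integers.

Trying the rational-root candidates, x = 6 is a root, so (x − 6) is a factor; dividing leaves 3x^3 − 10x^2 − 289x + 396.
Continuing, x = −9 is a root, so (x + 9) is a factor; dividing leaves 3x^2 − 37x + 44.
The remaining quadratic factors as (x − 11)(3x − 4).

(3x − 4)(x + 9)(x − 11)(x − 6)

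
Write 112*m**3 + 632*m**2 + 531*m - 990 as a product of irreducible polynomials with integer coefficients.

(4*m + 11)*(4*m + 15)*(7*m - 6)

Among the possible rational roots, m = -11/4 is a root, so (4*m + 11) divides it; the quotient is 28*m**2 + 81*m - 90.
The remaining quadratic factors as (7*m - 6)(4*m + 15).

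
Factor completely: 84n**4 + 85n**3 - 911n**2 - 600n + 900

(3n + 10)(4n - 3)(7n + 10)(n - 3)

Among the possible rational roots, n = 3 is a root, giving the factor (n - 3) and quotient 84n**3 + 337n**2 + 100n - 300.
Next, n = -10/3 is a root, so (3n + 10) is a factor; dividing leaves 28n**2 + 19n - 30.
The remaining quadratic factors as (4n - 3)(7n + 10).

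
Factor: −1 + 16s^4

(2s + 1)(2s − 1)(4s^2 + 1)

Write as (4s^2)² − (1)², then factor 4s^2 − 1 once more.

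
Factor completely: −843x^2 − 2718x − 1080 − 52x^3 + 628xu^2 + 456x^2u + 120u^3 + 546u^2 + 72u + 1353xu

Group: x(−52x^2 − 64xu − 219x − 12u^2 − 69u − 90) + (−10u + 12)(−52x^2 − 64xu − 219x − 12u^2 − 69u − 90); both groups contain (−52x^2 − 64xu − 219x − 12u^2 − 69u − 90), so (x − 10u + 12) is a factor with cofactor −52x^2 − 64xu − 219x − 12u^2 − 69u − 90.
The cofactor groups again: −52x^2 − 64xu − 219x − 12u^2 − 69u − 90 = −13x(4x + 4u + 15) + (−3u − 6)(4x + 4u + 15); both groups contain (4x + 4u + 15), giving −(13x + 3u + 6)(4x + 4u + 15).

−(x − 10u + 12)(13x + 3u + 6)(4x + 4u + 15)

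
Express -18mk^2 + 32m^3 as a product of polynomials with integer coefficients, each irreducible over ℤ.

Factor out 2m, leaving 16m^2 - 9k^2, which is a difference of two squares.

2m(4m - 3k)(4m + 3k)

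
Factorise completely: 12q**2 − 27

3(2q + 3)(2q − 3)

Factor out 3, leaving 4q**2 − 9, which is a difference of two squares.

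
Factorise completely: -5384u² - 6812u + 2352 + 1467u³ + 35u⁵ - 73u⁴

(5u + 6)(7u - 2)(u - 4)(u² + u + 49)

By the rational root theorem, u = 4 is a root, so (u - 4) is a factor; dividing leaves 35u⁴ + 67u³ + 1735u² + 1556u - 588.
Next, u = -6/5 is a root, so (5u + 6) is a factor; dividing leaves 7u³ + 5u² + 341u - 98.
Next, u = 2/7 is a root, giving the factor (7u - 2) and quotient u² + u + 49.
The quadratic u² + u + 49 has discriminant -195 < 0 and is irreducible over ℤ.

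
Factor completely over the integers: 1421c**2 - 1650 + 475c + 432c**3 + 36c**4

(6c + 11)(6c - 5)(c + 5)(c + 6)

Testing divisors of the constant over divisors of the leading coefficient, c = 5/6 is a root, so (6c - 5) divides it; the quotient is 6c**3 + 77c**2 + 301c + 330.
Then c = -5 is a root, so (c + 5) is a factor; dividing leaves 6c**2 + 47c + 66.
The remaining quadratic factors as (6c + 11)(c + 6).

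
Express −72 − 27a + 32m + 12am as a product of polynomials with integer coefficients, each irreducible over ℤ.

Group as (12am − 27a) + (32m − 72) = 3a(4m − 9) + 8(4m − 9).
Both groups share the factor (4m − 9).

(3a + 8)(4m − 9)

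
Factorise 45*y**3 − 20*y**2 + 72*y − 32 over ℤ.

Group as (45*y**3 + 72*y) + (−20*y**2 − 32) = 9*y*(5*y**2 + 8) − 4*(5*y**2 + 8).
Both groups share the factor (5*y**2 + 8).

(9*y − 4)*(5*y**2 + 8)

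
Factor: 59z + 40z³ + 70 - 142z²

(2z + 1)(4z - 5)(5z - 14)

Among the possible rational roots, z = 5/4 is a root, so (4z - 5) divides it; the quotient is 10z² - 23z - 14.
The remaining quadratic factors as (2z + 1)(5z - 14).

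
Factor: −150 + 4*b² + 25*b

Need a pair with product 4·(−150) = −600 and sum 25: that's −15 and 40.
Split the middle term: 4*b² − 15*b + 40*b − 150 = b*(4*b − 15) + 10*(4*b − 15).

(4*b − 15)*(b + 10)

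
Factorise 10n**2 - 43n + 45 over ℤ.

Need a pair with product 10·45 = 450 and sum -43: that's -25 and -18.
Split the middle term: 10n**2 - 25n - 18n + 45 = 5n(2n - 5) - 9(2n - 5).

(2n - 5)(5n - 9)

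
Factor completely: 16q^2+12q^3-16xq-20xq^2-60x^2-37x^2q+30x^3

Group: 5x(6x^2-5xq-12x-6q^2-8q) - 2q(6x^2-5xq-12x-6q^2-8q); both groups contain (6x^2-5xq-12x-6q^2-8q), so (5x-2q) is a factor with cofactor 6x^2-5xq-12x-6q^2-8q.
The cofactor groups again: 6x^2-5xq-12x-6q^2-8q = 3x(2x-3q-4) + 2q(2x-3q-4); both groups contain (2x-3q-4), giving (3x+2q)(2x-3q-4).

(5x-2q)(2x-3q-4)(3x+2q)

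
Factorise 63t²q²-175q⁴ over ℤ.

Factor out 7q², leaving 9t²-25q², which is a difference of two squares.

7q²(3t-5q)(3t+5q)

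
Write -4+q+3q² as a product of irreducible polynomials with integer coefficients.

Need a pair with product 3·(-4) = -12 and sum 1: that's 4 and -3.
Split the middle term: 3q²+4q - 3q-4 = q(3q+4) - (3q+4).

(3q+4)(q-1)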